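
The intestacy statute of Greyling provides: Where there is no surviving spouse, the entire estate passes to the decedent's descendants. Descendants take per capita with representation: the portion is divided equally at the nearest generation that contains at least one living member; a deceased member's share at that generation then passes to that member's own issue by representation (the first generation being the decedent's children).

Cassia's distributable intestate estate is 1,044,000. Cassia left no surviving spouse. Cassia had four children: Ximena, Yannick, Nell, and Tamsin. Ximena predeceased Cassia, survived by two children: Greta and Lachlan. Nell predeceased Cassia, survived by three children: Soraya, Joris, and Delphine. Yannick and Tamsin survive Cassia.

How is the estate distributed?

The entire 1,044,000 passes to the descendants.
That amount (1,044,000) is divided into 4 shares of 261,000: Yannick and Tamsin each take 261,000; Ximena's 261,000 share passes to Ximena's issue; Nell's 261,000 share passes to Nell's issue.
Ximena's share (261,000) is divided into 2 shares of 130,500: Greta and Lachlan each take 130,500.
Nell's share (261,000) is divided into 3 shares of 87,000: Soraya, Joris, and Delphine each take 87,000.

Greta: 130,500; Lachlan: 130,500; Yannick: 261,000; Soraya: 87,000; Joris: 87,000; Delphine: 87,000; Tamsin: 261,000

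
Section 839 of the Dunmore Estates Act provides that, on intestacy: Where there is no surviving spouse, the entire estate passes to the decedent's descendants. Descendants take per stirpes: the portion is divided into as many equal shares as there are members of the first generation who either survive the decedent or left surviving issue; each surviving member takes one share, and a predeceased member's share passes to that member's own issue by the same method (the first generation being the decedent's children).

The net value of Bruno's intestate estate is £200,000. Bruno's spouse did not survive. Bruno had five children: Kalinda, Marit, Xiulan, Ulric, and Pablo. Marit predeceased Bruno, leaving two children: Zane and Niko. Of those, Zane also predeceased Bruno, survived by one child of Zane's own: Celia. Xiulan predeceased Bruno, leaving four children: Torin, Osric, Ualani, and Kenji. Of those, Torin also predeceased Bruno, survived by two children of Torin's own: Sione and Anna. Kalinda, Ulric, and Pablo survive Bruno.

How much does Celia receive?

Celia receives £20,000.

The entire £200,000 passes to the descendants.
That amount (£200,000) is divided into 5 shares of £40,000: Kalinda, Ulric, and Pablo each take £40,000; Marit's £40,000 share passes to Marit's issue; Xiulan's £40,000 share passes to Xiulan's issue.
Marit's share (£40,000) is divided into 2 shares of £20,000: Niko takes £20,000; Zane's £20,000 share passes to Zane's issue.
Zane's share (£20,000) passes entirely to Celia.
Xiulan's share (£40,000) is divided into 4 shares of £10,000: Osric, Ualani, and Kenji each take £10,000; Torin's £10,000 share passes to Torin's issue.
Torin's share (£10,000) is divided into 2 shares of £5,000: Sione and Anna each take £5,000.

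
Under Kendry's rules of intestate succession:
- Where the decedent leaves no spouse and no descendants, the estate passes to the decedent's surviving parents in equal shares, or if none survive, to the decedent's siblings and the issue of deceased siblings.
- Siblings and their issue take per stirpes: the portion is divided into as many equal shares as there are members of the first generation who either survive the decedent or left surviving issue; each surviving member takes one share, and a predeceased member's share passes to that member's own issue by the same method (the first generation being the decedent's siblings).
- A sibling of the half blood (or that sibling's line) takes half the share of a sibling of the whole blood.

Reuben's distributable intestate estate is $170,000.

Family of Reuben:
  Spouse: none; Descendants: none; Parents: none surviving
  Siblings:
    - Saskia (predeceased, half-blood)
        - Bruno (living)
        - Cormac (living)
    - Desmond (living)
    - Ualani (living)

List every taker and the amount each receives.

Bruno: $17,000; Cormac: $17,000; Desmond: $68,000; Ualani: $68,000

The entire $170,000 passes to the siblings and their issue.
Counting each half-blood sibling's line as half a unit, there are 5/2 units in $170,000, so one unit is $68,000. Whole-blood lines (Desmond and Ualani) take $68,000 each; half-blood lines (Saskia) take $34,000 each.
Saskia's share ($34,000) is divided into 2 shares of $17,000: Bruno and Cormac each take $17,000.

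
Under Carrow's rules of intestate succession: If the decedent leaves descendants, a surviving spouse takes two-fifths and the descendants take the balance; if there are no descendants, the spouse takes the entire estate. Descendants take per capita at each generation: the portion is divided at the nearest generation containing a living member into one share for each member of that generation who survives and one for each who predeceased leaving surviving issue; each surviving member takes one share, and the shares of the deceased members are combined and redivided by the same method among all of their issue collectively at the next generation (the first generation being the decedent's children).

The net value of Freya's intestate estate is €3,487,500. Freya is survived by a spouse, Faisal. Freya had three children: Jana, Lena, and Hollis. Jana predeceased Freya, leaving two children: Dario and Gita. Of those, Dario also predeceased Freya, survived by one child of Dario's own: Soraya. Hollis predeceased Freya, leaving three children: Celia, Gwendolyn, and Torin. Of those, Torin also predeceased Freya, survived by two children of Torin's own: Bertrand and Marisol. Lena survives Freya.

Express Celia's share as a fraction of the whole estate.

Faisal takes two-fifths of €3,487,500 = €1,395,000. The remaining €2,092,500 passes to the descendants.
The descendants' portion (€2,092,500) is divided at the children's generation into 3 shares of €697,500. Lena takes €697,500. The 2 shares of the deceased (Jana and Hollis) are combined into a pool of €1,395,000.
That pool (€1,395,000) is divided at the grandchildren's generation into 5 shares of €279,000. Gita, Celia, and Gwendolyn each take €279,000. The 2 shares of the deceased (Dario and Torin) are combined into a pool of €558,000.
That pool (€558,000) is divided at the great-grandchildren's generation equally among Soraya, Bertrand, and Marisol: €186,000 each.

Celia receives 2/25 of the estate.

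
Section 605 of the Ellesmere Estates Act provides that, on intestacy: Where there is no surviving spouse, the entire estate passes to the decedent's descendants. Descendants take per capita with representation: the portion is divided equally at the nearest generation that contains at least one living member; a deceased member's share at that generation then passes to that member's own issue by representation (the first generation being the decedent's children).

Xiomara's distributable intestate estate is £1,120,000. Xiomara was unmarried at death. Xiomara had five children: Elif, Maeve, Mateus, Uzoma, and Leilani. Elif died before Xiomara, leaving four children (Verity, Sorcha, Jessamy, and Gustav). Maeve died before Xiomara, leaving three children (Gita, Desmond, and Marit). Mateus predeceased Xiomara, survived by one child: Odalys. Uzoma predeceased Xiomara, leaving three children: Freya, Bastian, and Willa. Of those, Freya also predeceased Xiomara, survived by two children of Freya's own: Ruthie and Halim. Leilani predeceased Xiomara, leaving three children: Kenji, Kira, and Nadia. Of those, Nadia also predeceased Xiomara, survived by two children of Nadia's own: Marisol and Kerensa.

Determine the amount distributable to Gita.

Gita receives £80,000.

The entire £1,120,000 passes to the descendants.
No child survives, so the initial division is made at the grandchildren's generation.
That amount (£1,120,000) is divided into 14 shares of £80,000: Verity, Sorcha, Jessamy, Gustav, Gita, Desmond, Marit, Odalys, Bastian, Willa, Kenji, and Kira each take £80,000; Freya's £80,000 share passes to Freya's issue; Nadia's £80,000 share passes to Nadia's issue.
Freya's share (£80,000) is divided into 2 shares of £40,000: Ruthie and Halim each take £40,000.
Nadia's share (£80,000) is divided into 2 shares of £40,000: Marisol and Kerensa each take £40,000.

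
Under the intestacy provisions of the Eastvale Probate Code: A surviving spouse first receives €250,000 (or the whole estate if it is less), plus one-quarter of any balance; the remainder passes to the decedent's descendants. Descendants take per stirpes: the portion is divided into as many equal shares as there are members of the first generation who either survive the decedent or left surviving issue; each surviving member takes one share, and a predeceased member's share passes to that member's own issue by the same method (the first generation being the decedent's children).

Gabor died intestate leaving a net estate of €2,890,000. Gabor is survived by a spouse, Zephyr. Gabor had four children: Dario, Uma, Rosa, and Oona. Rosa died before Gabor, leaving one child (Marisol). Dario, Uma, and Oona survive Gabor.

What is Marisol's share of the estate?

Marisol receives €495,000.

Zephyr first takes €250,000, leaving a balance of €2,640,000. Zephyr then takes one-quarter of the balance (€660,000), for a total of €910,000. The remaining €1,980,000 passes to the descendants.
The descendants' portion (€1,980,000) is divided into 4 shares of €495,000: Dario, Uma, and Oona each take €495,000; Rosa's €495,000 share passes to Rosa's issue.
Rosa's share (€495,000) passes entirely to Marisol.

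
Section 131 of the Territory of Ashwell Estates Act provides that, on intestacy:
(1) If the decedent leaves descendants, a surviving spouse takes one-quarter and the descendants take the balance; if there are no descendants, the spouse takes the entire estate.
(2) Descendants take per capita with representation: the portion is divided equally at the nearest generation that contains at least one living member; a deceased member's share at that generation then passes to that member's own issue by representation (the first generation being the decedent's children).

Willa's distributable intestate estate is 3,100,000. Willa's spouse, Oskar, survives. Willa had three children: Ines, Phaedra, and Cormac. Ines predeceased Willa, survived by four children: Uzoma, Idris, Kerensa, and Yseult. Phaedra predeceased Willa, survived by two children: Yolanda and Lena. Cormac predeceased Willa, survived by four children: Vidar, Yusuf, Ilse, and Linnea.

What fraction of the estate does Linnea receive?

Oskar takes one-quarter of 3,100,000 = 775,000. The remaining 2,325,000 passes to the descendants.
No child survives, so the initial division is made at the grandchildren's generation.
The descendants' portion (2,325,000) is divided into 10 shares of 232,500: Uzoma, Idris, Kerensa, Yseult, Yolanda, Lena, Vidar, Yusuf, Ilse, and Linnea each take 232,500.

Linnea receives 3/40 of the estate.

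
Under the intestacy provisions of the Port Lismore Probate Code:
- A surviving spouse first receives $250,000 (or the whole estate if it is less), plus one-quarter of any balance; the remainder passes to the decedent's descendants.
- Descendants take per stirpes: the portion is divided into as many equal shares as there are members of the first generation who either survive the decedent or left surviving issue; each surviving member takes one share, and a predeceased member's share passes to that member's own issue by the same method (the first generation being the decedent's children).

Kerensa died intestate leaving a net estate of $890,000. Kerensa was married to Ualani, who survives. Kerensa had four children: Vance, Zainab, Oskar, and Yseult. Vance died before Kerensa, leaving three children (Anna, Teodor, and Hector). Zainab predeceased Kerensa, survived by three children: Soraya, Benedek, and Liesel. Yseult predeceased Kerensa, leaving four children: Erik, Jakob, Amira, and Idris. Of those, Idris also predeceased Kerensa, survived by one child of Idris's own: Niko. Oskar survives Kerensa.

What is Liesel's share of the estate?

Ualani first takes $250,000, leaving a balance of $640,000. Ualani then takes one-quarter of the balance ($160,000), for a total of $410,000. The remaining $480,000 passes to the descendants.
The descendants' portion ($480,000) is divided into 4 shares of $120,000: Oskar takes $120,000; Vance's $120,000 share passes to Vance's issue; Zainab's $120,000 share passes to Zainab's issue; Yseult's $120,000 share passes to Yseult's issue.
Vance's share ($120,000) is divided into 3 shares of $40,000: Anna, Teodor, and Hector each take $40,000.
Zainab's share ($120,000) is divided into 3 shares of $40,000: Soraya, Benedek, and Liesel each take $40,000.
Yseult's share ($120,000) is divided into 4 shares of $30,000: Erik, Jakob, and Amira each take $30,000; Idris's $30,000 share passes to Idris's issue.
Idris's share ($30,000) passes entirely to Niko.

Liesel receives $40,000.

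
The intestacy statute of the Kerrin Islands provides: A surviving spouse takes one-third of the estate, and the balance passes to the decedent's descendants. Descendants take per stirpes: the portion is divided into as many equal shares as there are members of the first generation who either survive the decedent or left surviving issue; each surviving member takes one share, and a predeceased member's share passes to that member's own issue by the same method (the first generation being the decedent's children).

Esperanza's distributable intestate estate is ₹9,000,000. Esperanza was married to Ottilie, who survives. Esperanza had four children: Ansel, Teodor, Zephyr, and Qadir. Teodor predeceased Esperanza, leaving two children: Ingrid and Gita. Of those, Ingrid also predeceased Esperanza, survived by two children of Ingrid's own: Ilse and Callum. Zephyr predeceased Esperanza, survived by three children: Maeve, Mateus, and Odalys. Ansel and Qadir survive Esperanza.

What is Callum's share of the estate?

Ottilie takes one-third of ₹9,000,000 = ₹3,000,000. The remaining ₹6,000,000 passes to the descendants.
The descendants' portion (₹6,000,000) is divided into 4 shares of ₹1,500,000: Ansel and Qadir each take ₹1,500,000; Teodor's ₹1,500,000 share passes to Teodor's issue; Zephyr's ₹1,500,000 share passes to Zephyr's issue.
Teodor's share (₹1,500,000) is divided into 2 shares of ₹750,000: Gita takes ₹750,000; Ingrid's ₹750,000 share passes to Ingrid's issue.
Ingrid's share (₹750,000) is divided into 2 shares of ₹375,000: Ilse and Callum each take ₹375,000.
Zephyr's share (₹1,500,000) is divided into 3 shares of ₹500,000: Maeve, Mateus, and Odalys each take ₹500,000.

Callum receives ₹375,000.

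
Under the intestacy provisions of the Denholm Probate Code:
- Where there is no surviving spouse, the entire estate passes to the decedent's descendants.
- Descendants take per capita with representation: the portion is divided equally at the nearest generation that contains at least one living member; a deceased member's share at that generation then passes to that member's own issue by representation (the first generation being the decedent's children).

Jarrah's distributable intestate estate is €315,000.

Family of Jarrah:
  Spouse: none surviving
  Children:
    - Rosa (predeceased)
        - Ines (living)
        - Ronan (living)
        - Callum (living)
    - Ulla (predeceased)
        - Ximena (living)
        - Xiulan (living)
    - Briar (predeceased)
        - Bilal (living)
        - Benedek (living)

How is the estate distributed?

The entire €315,000 passes to the descendants.
No child survives, so the initial division is made at the grandchildren's generation.
That amount (€315,000) is divided into 7 shares of €45,000: Ines, Ronan, Callum, Ximena, Xiulan, Bilal, and Benedek each take €45,000.

Ines: €45,000; Ronan: €45,000; Callum: €45,000; Ximena: €45,000; Xiulan: €45,000; Bilal: €45,000; Benedek: €45,000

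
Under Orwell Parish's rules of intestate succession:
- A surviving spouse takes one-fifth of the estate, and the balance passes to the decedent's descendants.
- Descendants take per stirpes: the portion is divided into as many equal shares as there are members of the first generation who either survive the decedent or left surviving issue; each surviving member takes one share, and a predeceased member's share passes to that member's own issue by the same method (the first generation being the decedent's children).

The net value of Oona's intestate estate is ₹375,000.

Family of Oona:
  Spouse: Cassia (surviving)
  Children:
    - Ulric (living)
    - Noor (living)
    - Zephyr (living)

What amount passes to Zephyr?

Zephyr receives ₹100,000.

Cassia takes one-fifth of ₹375,000 = ₹75,000. The remaining ₹300,000 passes to the descendants.
The descendants' portion (₹300,000) is divided into 3 shares of ₹100,000: Ulric, Noor, and Zephyr each take ₹100,000.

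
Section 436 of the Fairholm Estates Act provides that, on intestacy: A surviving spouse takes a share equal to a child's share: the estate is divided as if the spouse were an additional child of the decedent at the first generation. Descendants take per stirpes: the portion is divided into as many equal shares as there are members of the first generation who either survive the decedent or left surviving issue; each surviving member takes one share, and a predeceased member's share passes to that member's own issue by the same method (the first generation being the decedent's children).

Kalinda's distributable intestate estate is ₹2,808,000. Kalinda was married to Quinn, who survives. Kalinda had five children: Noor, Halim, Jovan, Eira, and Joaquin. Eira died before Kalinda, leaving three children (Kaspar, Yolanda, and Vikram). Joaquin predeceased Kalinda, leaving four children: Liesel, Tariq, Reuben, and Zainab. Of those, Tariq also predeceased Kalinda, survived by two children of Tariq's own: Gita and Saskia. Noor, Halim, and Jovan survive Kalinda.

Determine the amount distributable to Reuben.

Reuben receives ₹117,000.

The spouse counts as an additional share at the children's level, so there are 6 primary shares of ₹468,000. Quinn takes one such share (₹468,000).
The children's combined portion (₹2,340,000) is divided into 5 shares of ₹468,000: Noor, Halim, and Jovan each take ₹468,000; Eira's ₹468,000 share passes to Eira's issue; Joaquin's ₹468,000 share passes to Joaquin's issue.
Eira's share (₹468,000) is divided into 3 shares of ₹156,000: Kaspar, Yolanda, and Vikram each take ₹156,000.
Joaquin's share (₹468,000) is divided into 4 shares of ₹117,000: Liesel, Reuben, and Zainab each take ₹117,000; Tariq's ₹117,000 share passes to Tariq's issue.
Tariq's share (₹117,000) is divided into 2 shares of ₹58,500: Gita and Saskia each take ₹58,500.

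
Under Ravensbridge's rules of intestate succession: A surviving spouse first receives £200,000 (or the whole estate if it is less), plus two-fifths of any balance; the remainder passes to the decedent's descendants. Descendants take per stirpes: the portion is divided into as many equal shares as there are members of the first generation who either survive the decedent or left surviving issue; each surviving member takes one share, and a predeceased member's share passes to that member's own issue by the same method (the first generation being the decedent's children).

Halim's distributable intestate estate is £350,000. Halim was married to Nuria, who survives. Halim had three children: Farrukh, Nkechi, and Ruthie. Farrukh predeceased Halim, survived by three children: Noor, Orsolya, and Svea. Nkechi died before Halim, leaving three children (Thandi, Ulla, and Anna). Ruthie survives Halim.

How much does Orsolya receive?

Orsolya receives £10,000.

Nuria first takes £200,000, leaving a balance of £150,000. Nuria then takes two-fifths of the balance (£60,000), for a total of £260,000. The remaining £90,000 passes to the descendants.
The descendants' portion (£90,000) is divided into 3 shares of £30,000: Ruthie takes £30,000; Farrukh's £30,000 share passes to Farrukh's issue; Nkechi's £30,000 share passes to Nkechi's issue.
Farrukh's share (£30,000) is divided into 3 shares of £10,000: Noor, Orsolya, and Svea each take £10,000.
Nkechi's share (£30,000) is divided into 3 shares of £10,000: Thandi, Ulla, and Anna each take £10,000.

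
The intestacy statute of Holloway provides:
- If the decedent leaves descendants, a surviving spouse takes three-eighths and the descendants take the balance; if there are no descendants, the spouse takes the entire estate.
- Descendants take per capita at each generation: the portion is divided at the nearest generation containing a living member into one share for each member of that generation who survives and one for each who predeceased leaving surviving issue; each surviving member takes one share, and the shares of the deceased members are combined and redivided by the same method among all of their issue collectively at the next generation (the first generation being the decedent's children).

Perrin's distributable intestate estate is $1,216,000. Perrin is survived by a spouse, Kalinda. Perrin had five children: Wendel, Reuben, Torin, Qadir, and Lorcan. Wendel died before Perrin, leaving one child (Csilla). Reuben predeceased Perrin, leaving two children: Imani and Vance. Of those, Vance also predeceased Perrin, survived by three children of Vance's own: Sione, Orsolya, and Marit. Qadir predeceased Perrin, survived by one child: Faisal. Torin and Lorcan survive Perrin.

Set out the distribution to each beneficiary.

Kalinda takes three-eighths of $1,216,000 = $456,000. The remaining $760,000 passes to the descendants.
The descendants' portion ($760,000) is divided at the children's generation into 5 shares of $152,000. Torin and Lorcan each take $152,000. The 3 shares of the deceased (Wendel, Reuben, and Qadir) are combined into a pool of $456,000.
That pool ($456,000) is divided at the grandchildren's generation into 4 shares of $114,000. Csilla, Imani, and Faisal each take $114,000. The remaining share for the deceased Vance ($114,000) is carried to the next generation.
That pool ($114,000) is divided at the great-grandchildren's generation equally among Sione, Orsolya, and Marit: $38,000 each.

Kalinda: $456,000; Csilla: $114,000; Imani: $114,000; Sione: $38,000; Orsolya: $38,000; Marit: $38,000; Torin: $152,000; Faisal: $114,000; Lorcan: $152,000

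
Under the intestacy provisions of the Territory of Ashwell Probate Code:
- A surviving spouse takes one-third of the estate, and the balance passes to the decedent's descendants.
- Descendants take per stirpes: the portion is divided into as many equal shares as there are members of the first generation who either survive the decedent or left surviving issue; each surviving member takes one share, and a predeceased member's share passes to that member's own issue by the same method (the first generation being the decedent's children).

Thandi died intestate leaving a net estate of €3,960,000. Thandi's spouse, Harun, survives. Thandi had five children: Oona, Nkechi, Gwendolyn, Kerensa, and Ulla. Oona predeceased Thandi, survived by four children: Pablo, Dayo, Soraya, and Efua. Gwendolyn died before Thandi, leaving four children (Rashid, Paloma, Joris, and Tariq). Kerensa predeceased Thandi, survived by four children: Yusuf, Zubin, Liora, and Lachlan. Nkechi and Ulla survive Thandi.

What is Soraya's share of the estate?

Soraya receives €132,000.

Harun takes one-third of €3,960,000 = €1,320,000. The remaining €2,640,000 passes to the descendants.
The descendants' portion (€2,640,000) is divided into 5 shares of €528,000: Nkechi and Ulla each take €528,000; Oona's €528,000 share passes to Oona's issue; Gwendolyn's €528,000 share passes to Gwendolyn's issue; Kerensa's €528,000 share passes to Kerensa's issue.
Oona's share (€528,000) is divided into 4 shares of €132,000: Pablo, Dayo, Soraya, and Efua each take €132,000.
Gwendolyn's share (€528,000) is divided into 4 shares of €132,000: Rashid, Paloma, Joris, and Tariq each take €132,000.
Kerensa's share (€528,000) is divided into 4 shares of €132,000: Yusuf, Zubin, Liora, and Lachlan each take €132,000.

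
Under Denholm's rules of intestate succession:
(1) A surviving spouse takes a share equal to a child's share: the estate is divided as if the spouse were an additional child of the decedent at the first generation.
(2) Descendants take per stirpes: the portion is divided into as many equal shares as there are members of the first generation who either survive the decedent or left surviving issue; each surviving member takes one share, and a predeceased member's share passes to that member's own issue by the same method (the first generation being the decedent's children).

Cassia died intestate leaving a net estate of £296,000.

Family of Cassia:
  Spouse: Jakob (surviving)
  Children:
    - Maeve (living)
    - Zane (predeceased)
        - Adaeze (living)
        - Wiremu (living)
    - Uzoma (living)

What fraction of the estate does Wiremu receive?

Wiremu receives 1/8 of the estate.

The spouse counts as an additional share at the children's level, so there are 4 primary shares of £74,000. Jakob takes one such share (£74,000).
The children's combined portion (£222,000) is divided into 3 shares of £74,000: Maeve and Uzoma each take £74,000; Zane's £74,000 share passes to Zane's issue.
Zane's share (£74,000) is divided into 2 shares of £37,000: Adaeze and Wiremu each take £37,000.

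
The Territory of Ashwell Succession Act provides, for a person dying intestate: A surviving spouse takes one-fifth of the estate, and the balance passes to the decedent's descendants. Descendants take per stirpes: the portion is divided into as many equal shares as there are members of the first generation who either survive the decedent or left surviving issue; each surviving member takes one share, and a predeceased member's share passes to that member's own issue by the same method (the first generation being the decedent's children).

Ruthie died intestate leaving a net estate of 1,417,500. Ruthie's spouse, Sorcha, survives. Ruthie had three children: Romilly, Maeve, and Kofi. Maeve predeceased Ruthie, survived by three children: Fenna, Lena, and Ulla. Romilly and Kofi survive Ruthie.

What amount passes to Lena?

Lena receives 126,000.

Sorcha takes one-fifth of 1,417,500 = 283,500. The remaining 1,134,000 passes to the descendants.
The descendants' portion (1,134,000) is divided into 3 shares of 378,000: Romilly and Kofi each take 378,000; Maeve's 378,000 share passes to Maeve's issue.
Maeve's share (378,000) is divided into 3 shares of 126,000: Fenna, Lena, and Ulla each take 126,000.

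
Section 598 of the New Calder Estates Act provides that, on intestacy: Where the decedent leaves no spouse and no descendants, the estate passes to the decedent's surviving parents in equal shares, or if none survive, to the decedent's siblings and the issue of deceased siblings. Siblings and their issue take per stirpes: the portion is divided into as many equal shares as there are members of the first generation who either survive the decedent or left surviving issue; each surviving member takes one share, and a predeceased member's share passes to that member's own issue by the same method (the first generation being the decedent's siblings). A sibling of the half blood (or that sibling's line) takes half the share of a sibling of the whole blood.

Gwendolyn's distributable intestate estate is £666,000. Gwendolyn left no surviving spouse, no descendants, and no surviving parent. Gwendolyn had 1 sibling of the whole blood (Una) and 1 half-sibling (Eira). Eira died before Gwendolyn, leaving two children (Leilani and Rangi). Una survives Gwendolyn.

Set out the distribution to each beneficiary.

Leilani: £111,000; Rangi: £111,000; Una: £444,000

The entire £666,000 passes to the siblings and their issue.
Counting each half-blood sibling's line as half a unit, there are 3/2 units in £666,000, so one unit is £444,000. Whole-blood lines (Una) take £444,000 each; half-blood lines (Eira) take £222,000 each.
Eira's share (£222,000) is divided into 2 shares of £111,000: Leilani and Rangi each take £111,000.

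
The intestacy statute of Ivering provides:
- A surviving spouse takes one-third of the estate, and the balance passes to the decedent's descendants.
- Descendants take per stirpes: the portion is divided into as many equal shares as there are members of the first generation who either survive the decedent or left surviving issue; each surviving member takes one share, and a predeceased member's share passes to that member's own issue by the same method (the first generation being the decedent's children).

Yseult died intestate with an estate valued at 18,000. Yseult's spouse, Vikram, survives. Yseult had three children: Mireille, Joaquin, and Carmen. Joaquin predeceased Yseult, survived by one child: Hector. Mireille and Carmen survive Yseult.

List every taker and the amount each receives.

Vikram: 6,000; Mireille: 4,000; Hector: 4,000; Carmen: 4,000

Vikram takes one-third of 18,000 = 6,000. The remaining 12,000 passes to the descendants.
The descendants' portion (12,000) is divided into 3 shares of 4,000: Mireille and Carmen each take 4,000; Joaquin's 4,000 share passes to Joaquin's issue.
Joaquin's share (4,000) passes entirely to Hector.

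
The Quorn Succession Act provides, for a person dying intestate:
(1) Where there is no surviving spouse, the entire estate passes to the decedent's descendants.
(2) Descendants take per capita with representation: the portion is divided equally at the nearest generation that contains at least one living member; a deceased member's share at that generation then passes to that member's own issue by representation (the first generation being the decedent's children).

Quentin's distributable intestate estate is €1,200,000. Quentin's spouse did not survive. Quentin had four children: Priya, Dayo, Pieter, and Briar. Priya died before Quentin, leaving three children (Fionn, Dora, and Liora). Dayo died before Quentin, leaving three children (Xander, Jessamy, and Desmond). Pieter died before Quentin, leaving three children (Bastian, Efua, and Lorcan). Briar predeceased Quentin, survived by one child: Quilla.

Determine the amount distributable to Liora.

Liora receives €120,000.

The entire €1,200,000 passes to the descendants.
No child survives, so the initial division is made at the grandchildren's generation.
That amount (€1,200,000) is divided into 10 shares of €120,000: Fionn, Dora, Liora, Xander, Jessamy, Desmond, Bastian, Efua, Lorcan, and Quilla each take €120,000.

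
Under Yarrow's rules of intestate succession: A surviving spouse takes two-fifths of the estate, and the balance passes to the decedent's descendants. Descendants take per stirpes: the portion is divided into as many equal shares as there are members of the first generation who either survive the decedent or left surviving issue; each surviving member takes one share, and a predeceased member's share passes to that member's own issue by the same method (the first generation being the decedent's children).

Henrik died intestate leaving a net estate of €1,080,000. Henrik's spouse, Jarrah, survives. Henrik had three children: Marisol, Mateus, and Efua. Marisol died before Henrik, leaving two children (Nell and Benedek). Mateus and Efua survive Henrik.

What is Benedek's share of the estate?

Jarrah takes two-fifths of €1,080,000 = €432,000. The remaining €648,000 passes to the descendants.
The descendants' portion (€648,000) is divided into 3 shares of €216,000: Mateus and Efua each take €216,000; Marisol's €216,000 share passes to Marisol's issue.
Marisol's share (€216,000) is divided into 2 shares of €108,000: Nell and Benedek each take €108,000.

Benedek receives €108,000.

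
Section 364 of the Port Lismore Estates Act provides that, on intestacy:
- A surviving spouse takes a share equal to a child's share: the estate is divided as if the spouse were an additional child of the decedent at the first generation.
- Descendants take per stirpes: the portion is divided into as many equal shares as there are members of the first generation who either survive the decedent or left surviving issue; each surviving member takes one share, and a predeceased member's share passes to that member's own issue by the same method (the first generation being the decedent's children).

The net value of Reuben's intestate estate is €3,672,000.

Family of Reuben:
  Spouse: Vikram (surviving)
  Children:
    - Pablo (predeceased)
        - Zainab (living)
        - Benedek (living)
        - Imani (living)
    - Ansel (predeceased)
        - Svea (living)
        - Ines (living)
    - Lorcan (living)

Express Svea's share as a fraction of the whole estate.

The spouse counts as an additional share at the children's level, so there are 4 primary shares of €918,000. Vikram takes one such share (€918,000).
The children's combined portion (€2,754,000) is divided into 3 shares of €918,000: Lorcan takes €918,000; Pablo's €918,000 share passes to Pablo's issue; Ansel's €918,000 share passes to Ansel's issue.
Pablo's share (€918,000) is divided into 3 shares of €306,000: Zainab, Benedek, and Imani each take €306,000.
Ansel's share (€918,000) is divided into 2 shares of €459,000: Svea and Ines each take €459,000.

Svea receives 1/8 of the estate.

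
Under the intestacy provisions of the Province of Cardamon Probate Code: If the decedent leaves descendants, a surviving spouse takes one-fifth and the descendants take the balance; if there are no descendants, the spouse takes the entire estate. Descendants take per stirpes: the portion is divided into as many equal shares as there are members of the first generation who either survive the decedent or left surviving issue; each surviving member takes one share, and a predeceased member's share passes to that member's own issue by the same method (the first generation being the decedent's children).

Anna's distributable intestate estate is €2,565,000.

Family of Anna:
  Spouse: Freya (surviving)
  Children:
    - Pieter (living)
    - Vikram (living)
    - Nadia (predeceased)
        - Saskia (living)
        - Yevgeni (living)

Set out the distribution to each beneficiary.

Freya takes one-fifth of €2,565,000 = €513,000. The remaining €2,052,000 passes to the descendants.
The descendants' portion (€2,052,000) is divided into 3 shares of €684,000: Pieter and Vikram each take €684,000; Nadia's €684,000 share passes to Nadia's issue.
Nadia's share (€684,000) is divided into 2 shares of €342,000: Saskia and Yevgeni each take €342,000.

Freya: €513,000; Pieter: €684,000; Vikram: €684,000; Saskia: €342,000; Yevgeni: €342,000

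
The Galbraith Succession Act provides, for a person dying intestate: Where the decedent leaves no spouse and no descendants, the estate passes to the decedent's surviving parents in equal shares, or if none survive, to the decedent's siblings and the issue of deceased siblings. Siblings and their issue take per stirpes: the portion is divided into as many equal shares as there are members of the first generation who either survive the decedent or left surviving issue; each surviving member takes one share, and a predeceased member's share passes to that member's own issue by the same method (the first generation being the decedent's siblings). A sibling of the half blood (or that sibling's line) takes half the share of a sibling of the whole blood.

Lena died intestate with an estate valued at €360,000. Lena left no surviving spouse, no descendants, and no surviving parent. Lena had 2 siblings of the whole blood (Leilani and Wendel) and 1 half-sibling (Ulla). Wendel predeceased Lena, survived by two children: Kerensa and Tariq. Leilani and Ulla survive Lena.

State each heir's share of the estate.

The entire €360,000 passes to the siblings and their issue.
Counting each half-blood sibling's line as half a unit, there are 5/2 units in €360,000, so one unit is €144,000. Whole-blood lines (Leilani and Wendel) take €144,000 each; half-blood lines (Ulla) take €72,000 each.
Wendel's share (€144,000) is divided into 2 shares of €72,000: Kerensa and Tariq each take €72,000.

Leilani: €144,000; Ulla: €72,000; Kerensa: €72,000; Tariq: €72,000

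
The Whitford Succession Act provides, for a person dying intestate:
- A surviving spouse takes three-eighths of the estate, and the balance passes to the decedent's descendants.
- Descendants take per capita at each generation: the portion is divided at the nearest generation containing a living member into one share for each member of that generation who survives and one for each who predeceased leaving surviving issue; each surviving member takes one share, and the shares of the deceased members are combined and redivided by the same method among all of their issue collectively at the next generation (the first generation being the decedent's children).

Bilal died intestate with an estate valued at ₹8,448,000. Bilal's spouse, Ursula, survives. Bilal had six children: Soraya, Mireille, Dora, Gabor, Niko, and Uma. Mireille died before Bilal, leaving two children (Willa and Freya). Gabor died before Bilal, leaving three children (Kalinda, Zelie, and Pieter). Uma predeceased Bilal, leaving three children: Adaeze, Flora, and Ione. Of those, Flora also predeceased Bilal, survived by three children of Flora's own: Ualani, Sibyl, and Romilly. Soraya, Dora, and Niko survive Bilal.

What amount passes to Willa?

Willa receives ₹330,000.

Ursula takes three-eighths of ₹8,448,000 = ₹3,168,000. The remaining ₹5,280,000 passes to the descendants.
The descendants' portion (₹5,280,000) is divided at the children's generation into 6 shares of ₹880,000. Soraya, Dora, and Niko each take ₹880,000. The 3 shares of the deceased (Mireille, Gabor, and Uma) are combined into a pool of ₹2,640,000.
That pool (₹2,640,000) is divided at the grandchildren's generation into 8 shares of ₹330,000. Willa, Freya, Kalinda, Zelie, Pieter, Adaeze, and Ione each take ₹330,000. The remaining share for the deceased Flora (₹330,000) is carried to the next generation.
That pool (₹330,000) is divided at the great-grandchildren's generation equally among Ualani, Sibyl, and Romilly: ₹110,000 each.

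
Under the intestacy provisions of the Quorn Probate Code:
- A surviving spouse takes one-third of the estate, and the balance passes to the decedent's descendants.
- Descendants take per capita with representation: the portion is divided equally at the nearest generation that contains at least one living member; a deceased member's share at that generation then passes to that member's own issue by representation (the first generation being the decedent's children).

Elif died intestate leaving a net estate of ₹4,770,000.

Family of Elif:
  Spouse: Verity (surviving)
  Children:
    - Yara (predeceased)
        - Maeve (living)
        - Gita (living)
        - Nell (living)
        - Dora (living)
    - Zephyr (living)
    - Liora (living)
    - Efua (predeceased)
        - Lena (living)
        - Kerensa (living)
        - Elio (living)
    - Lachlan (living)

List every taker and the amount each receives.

Verity: ₹1,590,000; Maeve: ₹159,000; Gita: ₹159,000; Nell: ₹159,000; Dora: ₹159,000; Zephyr: ₹636,000; Liora: ₹636,000; Lena: ₹212,000; Kerensa: ₹212,000; Elio: ₹212,000; Lachlan: ₹636,000

Verity takes one-third of ₹4,770,000 = ₹1,590,000. The remaining ₹3,180,000 passes to the descendants.
The descendants' portion (₹3,180,000) is divided into 5 shares of ₹636,000: Zephyr, Liora, and Lachlan each take ₹636,000; Yara's ₹636,000 share passes to Yara's issue; Efua's ₹636,000 share passes to Efua's issue.
Yara's share (₹636,000) is divided into 4 shares of ₹159,000: Maeve, Gita, Nell, and Dora each take ₹159,000.
Efua's share (₹636,000) is divided into 3 shares of ₹212,000: Lena, Kerensa, and Elio each take ₹212,000.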